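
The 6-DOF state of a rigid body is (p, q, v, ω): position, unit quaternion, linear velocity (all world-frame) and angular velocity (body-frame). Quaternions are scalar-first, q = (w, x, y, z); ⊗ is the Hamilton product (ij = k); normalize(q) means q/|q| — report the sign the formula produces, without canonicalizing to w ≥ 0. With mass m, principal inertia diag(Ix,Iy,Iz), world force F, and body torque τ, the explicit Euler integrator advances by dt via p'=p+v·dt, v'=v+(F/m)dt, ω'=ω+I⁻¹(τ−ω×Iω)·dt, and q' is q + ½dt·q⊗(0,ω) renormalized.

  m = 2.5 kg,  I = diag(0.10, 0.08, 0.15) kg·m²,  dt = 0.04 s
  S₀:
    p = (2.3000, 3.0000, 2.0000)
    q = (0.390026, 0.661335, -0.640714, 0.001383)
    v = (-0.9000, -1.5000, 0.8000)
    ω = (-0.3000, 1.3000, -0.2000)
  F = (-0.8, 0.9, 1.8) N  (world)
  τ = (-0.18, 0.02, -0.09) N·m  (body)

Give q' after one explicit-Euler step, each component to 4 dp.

q' = (0.4105, 0.6613, -0.6277, 0.0132)

2q̇ = q⊗(0,ω) = (1.0316053, 0.0093371, 0.6388859, 0.5895161)
q + ½dt·q⊗(0,ω), renormalized = (0.4105, 0.6613, -0.6277, 0.0132)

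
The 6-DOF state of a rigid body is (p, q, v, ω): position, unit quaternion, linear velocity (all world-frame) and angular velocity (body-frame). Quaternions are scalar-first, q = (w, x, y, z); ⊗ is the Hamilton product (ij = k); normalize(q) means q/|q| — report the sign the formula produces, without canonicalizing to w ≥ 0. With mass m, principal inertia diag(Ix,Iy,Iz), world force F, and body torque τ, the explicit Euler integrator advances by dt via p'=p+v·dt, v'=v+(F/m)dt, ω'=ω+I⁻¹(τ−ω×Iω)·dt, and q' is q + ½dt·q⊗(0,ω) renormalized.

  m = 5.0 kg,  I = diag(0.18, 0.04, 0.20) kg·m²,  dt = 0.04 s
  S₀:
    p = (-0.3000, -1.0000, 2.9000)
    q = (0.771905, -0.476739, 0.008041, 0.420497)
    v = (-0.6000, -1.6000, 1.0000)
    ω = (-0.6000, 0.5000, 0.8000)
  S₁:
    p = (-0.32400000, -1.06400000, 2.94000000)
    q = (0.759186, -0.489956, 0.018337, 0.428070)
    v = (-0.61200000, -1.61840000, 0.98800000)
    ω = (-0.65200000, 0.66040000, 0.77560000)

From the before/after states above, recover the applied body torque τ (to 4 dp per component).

τ = (-0.1700, 0.1700, -0.0800)

rate change Δω = (-0.05200000, 0.16040000, -0.02440000)
precession coupling = (0.0640, 0.0096, 0.0420)
applied torque τ = (-0.1700, 0.1700, -0.0800)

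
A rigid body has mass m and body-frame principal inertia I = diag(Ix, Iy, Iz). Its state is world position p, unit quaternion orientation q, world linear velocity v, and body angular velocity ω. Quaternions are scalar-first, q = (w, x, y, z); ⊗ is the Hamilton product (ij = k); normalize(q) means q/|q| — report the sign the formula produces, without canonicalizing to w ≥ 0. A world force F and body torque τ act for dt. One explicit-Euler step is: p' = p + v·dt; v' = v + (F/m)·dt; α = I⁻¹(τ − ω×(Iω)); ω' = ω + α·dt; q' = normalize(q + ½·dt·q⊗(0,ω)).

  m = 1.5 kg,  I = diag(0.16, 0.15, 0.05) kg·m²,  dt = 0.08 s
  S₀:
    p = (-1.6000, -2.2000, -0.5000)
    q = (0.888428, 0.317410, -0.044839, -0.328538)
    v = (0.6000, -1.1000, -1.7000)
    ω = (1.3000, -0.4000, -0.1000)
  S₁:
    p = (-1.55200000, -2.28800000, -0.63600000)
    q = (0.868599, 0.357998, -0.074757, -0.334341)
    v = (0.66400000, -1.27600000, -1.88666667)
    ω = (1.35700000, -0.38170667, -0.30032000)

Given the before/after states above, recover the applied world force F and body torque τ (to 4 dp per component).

F = (1.2000, -3.3000, -3.5000)
τ = (0.1100, 0.0200, -0.1200)

ω₁ − ω₀ = (0.05700000, 0.01829333, -0.20032000)
I·α + gyro = (0.1100, 0.0200, -0.1200)
velocity change Δv = (0.06400000, -0.17600000, -0.18666667)
m·(v₁−v₀)/dt = (1.2000, -3.3000, -3.5000)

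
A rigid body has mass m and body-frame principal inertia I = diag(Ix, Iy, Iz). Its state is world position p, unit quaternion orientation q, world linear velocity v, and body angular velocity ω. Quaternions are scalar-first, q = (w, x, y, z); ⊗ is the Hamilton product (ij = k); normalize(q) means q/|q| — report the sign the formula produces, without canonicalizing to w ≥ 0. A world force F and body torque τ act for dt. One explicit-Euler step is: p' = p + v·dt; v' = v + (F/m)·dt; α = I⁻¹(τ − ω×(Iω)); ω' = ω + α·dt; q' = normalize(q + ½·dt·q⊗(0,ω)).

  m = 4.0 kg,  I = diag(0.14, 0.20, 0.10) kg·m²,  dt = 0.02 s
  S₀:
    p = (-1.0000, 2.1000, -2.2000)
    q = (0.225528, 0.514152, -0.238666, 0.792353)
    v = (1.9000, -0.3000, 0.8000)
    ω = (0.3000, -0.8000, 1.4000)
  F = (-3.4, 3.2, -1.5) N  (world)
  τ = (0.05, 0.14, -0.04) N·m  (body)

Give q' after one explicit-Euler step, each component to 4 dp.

q' = (0.2110, 0.5178, -0.2453, 0.7920)

q⊗(0,ω) = (-1.4544726, 0.3674084, -0.6625293, -0.0239826)
q + ½dt·q⊗(0,ω), renormalized = (0.2110, 0.5178, -0.2453, 0.7920)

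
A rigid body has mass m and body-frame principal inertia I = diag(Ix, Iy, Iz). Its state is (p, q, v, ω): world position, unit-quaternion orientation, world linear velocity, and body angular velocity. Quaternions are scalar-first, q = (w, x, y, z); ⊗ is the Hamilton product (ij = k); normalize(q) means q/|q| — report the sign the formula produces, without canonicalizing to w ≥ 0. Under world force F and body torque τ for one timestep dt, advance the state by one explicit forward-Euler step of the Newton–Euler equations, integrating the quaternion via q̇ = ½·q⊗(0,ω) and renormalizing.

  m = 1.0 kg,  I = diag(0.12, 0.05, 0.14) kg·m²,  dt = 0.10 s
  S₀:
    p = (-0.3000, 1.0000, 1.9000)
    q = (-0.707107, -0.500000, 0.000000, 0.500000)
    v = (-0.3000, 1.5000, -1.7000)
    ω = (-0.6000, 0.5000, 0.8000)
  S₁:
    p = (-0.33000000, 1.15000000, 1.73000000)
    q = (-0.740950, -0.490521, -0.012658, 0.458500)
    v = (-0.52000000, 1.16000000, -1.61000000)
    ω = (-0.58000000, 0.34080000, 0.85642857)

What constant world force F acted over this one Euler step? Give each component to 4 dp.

F = (-2.2000, -3.4000, 0.9000)

velocity change Δv = (-0.22000000, -0.34000000, 0.09000000)
m·(v₁−v₀)/dt = (-2.2000, -3.4000, 0.9000)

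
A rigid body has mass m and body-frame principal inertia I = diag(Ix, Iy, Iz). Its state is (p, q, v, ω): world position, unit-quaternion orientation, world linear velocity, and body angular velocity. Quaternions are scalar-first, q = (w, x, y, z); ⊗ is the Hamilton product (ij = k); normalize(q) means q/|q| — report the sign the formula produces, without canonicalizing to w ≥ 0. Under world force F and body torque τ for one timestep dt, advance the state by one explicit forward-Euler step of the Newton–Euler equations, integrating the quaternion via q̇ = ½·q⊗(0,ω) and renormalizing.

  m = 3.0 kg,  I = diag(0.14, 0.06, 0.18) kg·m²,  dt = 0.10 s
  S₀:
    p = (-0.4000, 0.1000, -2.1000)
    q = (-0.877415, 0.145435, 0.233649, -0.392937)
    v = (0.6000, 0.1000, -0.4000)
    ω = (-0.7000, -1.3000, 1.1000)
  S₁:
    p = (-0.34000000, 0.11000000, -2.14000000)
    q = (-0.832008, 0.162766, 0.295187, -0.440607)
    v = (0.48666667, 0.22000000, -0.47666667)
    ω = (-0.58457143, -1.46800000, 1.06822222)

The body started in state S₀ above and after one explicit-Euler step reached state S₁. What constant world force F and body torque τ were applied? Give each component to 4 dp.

rate change Δω = (0.11542857, -0.16800000, -0.03177778)
gyro term ω₀×Iω₀ = (-0.1716, 0.0308, -0.0728)
I·α + gyro = (-0.0100, -0.0700, -0.1300)
Δv = v₁−v₀ = (-0.11333333, 0.12000000, -0.07666667)
F = m·Δv/dt = (-3.4000, 3.6000, -2.3000)

F = (-3.4000, 3.6000, -2.3000)
τ = (-0.0100, -0.0700, -0.1300)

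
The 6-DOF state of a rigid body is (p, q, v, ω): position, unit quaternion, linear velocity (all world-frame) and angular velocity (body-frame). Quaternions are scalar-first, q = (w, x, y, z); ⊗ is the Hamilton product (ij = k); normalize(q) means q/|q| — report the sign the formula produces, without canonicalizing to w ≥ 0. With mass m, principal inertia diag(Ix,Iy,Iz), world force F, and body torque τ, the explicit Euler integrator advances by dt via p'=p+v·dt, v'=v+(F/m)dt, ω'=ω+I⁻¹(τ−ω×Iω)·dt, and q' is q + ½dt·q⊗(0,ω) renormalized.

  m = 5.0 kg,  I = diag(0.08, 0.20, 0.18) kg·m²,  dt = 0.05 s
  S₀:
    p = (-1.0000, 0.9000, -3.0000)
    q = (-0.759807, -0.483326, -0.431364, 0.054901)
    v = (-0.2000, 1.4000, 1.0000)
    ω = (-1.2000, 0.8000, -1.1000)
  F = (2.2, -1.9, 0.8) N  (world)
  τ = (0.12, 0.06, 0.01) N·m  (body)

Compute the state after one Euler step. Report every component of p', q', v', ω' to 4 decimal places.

p' = (-1.0100, 0.9700, -2.9500)
q' = (-0.7634, -0.4493, -0.4610, 0.0531)
v' = (-0.1780, 1.3810, 1.0080)
ω' = (-1.1360, 0.8480, -1.0652)

gyro term ω×Iω = (0.0176, -0.1320, -0.1152)
angular accel α = (1.2800, 0.9600, 0.6956)
new body rate ω' = (-1.1360, 0.8480, -1.0652)
Hamilton product q⊗(0,ω) = (-0.1745089, 1.3423480, -1.2053854, -0.0685099)
q + ½dt·q⊗(0,ω), renormalized = (-0.7634, -0.4493, -0.4610, 0.0531)
a = (0.4400, -0.3800, 0.1600)
p + v·dt = (-1.0100, 0.9700, -2.9500)
v + (F/m)dt = (-0.1780, 1.3810, 1.0080)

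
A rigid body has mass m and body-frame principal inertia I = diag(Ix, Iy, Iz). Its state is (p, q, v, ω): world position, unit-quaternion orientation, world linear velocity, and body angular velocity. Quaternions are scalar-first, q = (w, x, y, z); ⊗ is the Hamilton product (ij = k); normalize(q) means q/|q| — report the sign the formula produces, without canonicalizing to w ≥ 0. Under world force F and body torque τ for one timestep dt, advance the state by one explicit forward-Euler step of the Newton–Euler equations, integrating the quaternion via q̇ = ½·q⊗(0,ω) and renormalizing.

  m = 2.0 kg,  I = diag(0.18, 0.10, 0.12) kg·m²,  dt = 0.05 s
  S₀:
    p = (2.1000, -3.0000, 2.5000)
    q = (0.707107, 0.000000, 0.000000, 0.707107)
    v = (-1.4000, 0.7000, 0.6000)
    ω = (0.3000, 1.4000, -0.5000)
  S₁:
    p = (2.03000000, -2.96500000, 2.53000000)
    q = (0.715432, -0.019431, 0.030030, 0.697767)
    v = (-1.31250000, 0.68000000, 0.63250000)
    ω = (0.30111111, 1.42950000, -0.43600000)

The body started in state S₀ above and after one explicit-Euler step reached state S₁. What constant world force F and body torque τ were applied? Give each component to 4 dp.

Δω = ω₁−ω₀ = (0.00111111, 0.02950000, 0.06400000)
precession coupling = (-0.0140, -0.0090, -0.0336)
τ = I·(Δω/dt) + ω₀×(Iω₀) = (-0.0100, 0.0500, 0.1200)
velocity change Δv = (0.08750000, -0.02000000, 0.03250000)
F = m·Δv/dt = (3.5000, -0.8000, 1.3000)

F = (3.5000, -0.8000, 1.3000)
τ = (-0.0100, 0.0500, 0.1200)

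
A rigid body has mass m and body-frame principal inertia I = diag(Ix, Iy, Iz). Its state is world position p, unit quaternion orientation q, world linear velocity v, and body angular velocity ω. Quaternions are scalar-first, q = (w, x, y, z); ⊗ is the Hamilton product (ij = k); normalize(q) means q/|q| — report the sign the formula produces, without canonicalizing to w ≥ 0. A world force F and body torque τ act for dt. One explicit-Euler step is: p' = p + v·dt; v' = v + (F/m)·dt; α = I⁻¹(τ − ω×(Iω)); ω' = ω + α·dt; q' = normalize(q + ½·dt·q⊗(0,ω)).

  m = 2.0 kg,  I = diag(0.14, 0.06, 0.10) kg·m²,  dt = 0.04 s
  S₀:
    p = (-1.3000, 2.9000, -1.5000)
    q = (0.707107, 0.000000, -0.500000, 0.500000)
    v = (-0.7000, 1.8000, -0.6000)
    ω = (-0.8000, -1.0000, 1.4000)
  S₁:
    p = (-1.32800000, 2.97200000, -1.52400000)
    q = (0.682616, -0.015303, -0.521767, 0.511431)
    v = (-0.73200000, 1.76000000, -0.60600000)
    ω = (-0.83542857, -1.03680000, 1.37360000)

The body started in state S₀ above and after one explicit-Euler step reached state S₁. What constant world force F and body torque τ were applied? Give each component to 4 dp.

rate change Δω = (-0.03542857, -0.03680000, -0.02640000)
ω₀×(Iω₀) = (-0.0560, -0.0448, -0.0640)
applied torque τ = (-0.1800, -0.1000, -0.1300)
Δv = v₁−v₀ = (-0.03200000, -0.04000000, -0.00600000)
applied force F = (-1.6000, -2.0000, -0.3000)

F = (-1.6000, -2.0000, -0.3000)
τ = (-0.1800, -0.1000, -0.1300)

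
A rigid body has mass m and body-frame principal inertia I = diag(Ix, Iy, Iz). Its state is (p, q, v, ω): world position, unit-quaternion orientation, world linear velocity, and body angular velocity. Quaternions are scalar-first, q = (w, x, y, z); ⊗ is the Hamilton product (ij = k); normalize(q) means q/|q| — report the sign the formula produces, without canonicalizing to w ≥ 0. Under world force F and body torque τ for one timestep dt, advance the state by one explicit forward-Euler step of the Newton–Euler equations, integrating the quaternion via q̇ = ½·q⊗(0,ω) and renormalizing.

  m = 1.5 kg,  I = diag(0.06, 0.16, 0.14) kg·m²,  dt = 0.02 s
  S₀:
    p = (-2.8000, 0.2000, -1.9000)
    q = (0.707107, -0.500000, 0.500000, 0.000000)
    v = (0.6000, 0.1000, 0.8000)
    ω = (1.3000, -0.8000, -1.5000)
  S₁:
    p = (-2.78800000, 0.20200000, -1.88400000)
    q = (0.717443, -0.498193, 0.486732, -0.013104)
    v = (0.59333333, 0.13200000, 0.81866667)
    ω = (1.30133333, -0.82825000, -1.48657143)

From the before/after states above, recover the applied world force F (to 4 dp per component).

F = (-0.5000, 2.4000, 1.4000)

velocity change Δv = (-0.00666667, 0.03200000, 0.01866667)
applied force F = (-0.5000, 2.4000, 1.4000)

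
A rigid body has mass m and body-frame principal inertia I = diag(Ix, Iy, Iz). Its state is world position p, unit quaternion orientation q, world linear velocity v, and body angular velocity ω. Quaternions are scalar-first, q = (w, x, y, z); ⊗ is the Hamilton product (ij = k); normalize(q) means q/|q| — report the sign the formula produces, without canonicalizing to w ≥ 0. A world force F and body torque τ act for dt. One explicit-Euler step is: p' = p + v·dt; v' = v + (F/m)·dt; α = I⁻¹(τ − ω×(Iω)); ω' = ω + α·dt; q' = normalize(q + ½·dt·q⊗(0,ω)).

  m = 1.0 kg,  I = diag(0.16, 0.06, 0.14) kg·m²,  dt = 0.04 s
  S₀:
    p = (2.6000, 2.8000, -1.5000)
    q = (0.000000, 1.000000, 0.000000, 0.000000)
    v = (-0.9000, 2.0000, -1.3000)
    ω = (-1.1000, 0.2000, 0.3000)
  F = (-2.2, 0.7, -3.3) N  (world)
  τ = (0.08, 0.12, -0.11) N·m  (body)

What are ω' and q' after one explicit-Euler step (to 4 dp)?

gyro term ω×Iω = (0.0048, -0.0066, 0.0220)
angular accel α = (0.4700, 2.1100, -0.9429)
new body rate ω' = (-1.0812, 0.2844, 0.2623)
Hamilton product q⊗(0,ω) = (1.1000000, 0.0000000, -0.3000000, 0.2000000)
q + ½dt·q⊗(0,ω), renormalized = (0.0220, 0.9997, -0.0060, 0.0040)

ω' = (-1.0812, 0.2844, 0.2623)
q' = (0.0220, 0.9997, -0.0060, 0.0040)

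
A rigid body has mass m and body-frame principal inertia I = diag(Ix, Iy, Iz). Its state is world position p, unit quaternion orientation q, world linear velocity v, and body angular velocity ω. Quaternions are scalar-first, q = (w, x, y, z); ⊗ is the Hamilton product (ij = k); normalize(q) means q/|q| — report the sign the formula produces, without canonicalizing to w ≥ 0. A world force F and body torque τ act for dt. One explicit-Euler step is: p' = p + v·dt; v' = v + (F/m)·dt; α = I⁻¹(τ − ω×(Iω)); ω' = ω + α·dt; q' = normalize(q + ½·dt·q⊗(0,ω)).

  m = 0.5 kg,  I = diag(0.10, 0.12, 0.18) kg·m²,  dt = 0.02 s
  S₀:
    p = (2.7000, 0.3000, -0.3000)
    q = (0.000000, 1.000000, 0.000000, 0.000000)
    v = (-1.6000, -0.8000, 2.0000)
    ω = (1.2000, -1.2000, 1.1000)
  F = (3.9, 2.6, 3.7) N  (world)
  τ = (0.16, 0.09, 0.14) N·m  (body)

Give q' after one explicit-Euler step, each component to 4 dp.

Hamilton product q⊗(0,ω) = (-1.2000000, 0.0000000, -1.1000000, -1.2000000)
q + ½dt·q⊗(0,ω), renormalized = (-0.0120, 0.9998, -0.0110, -0.0120)

q' = (-0.0120, 0.9998, -0.0110, -0.0120)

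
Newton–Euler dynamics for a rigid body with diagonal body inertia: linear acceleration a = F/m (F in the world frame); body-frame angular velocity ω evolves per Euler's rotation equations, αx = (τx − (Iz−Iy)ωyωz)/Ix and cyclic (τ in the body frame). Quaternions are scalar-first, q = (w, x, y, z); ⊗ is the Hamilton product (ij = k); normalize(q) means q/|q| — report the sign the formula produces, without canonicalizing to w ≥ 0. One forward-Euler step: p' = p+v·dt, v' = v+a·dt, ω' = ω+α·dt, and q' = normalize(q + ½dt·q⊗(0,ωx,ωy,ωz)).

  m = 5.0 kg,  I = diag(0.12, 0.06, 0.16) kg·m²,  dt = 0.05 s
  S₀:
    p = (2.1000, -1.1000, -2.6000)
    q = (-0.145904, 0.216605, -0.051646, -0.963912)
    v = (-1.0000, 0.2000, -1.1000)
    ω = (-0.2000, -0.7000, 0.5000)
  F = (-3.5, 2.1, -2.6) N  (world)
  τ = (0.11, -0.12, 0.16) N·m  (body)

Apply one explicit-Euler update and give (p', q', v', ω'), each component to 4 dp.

linear accel F/m = (-0.7000, 0.4200, -0.5200)
p + v·dt = (2.0500, -1.0900, -2.6550)
new velocity v' = (-1.0350, 0.2210, -1.1260)
precession coupling ω×(Iω) = (-0.0350, 0.0040, -0.0084)
angular accel α = (1.2083, -2.0667, 1.0525)
ω + α·dt = (-0.1396, -0.8033, 0.5526)
q⊗(0,ω) = (0.4891248, -0.6713806, 0.1866127, -0.2349047)
q + ½dt·q⊗(0,ω), renormalized = (-0.1336, 0.1998, -0.0470, -0.9695)

p' = (2.0500, -1.0900, -2.6550)
q' = (-0.1336, 0.1998, -0.0470, -0.9695)
v' = (-1.0350, 0.2210, -1.1260)
ω' = (-0.1396, -0.8033, 0.5526)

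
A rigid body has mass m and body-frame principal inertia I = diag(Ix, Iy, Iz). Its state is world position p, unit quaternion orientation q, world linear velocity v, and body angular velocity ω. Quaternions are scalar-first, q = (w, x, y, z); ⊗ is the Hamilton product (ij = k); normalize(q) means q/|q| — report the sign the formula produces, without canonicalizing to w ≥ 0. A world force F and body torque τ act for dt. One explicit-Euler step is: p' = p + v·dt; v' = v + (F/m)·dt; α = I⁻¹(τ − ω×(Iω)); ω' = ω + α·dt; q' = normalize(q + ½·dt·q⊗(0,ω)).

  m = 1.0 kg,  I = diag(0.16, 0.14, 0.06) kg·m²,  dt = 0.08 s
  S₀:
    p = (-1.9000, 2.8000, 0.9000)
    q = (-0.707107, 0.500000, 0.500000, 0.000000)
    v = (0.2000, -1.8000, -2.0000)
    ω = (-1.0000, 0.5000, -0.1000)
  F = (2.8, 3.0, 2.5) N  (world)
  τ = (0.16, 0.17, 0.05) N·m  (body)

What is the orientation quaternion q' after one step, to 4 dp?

Hamilton product q⊗(0,ω) = (0.2500000, 0.6571070, -0.3035535, 0.8207107)
q' = normalize(q + ½dt·q⊗(0,ω)) = (-0.6964, 0.5258, 0.4874, 0.0328)

q' = (-0.6964, 0.5258, 0.4874, 0.0328)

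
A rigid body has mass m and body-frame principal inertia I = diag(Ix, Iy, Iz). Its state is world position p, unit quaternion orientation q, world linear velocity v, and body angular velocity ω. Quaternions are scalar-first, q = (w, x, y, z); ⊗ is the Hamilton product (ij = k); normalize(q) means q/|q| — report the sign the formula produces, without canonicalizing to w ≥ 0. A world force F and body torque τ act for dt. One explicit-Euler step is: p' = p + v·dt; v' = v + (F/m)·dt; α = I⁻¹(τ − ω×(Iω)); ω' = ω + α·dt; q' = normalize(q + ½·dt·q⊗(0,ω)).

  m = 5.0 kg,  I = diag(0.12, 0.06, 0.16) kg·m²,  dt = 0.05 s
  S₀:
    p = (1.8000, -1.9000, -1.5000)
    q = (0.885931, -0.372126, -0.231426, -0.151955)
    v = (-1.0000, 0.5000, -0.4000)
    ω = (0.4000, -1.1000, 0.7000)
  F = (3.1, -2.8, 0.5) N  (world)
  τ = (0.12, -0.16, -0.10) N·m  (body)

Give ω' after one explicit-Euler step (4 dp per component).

ω' = (0.4821, -1.2240, 0.6605)

ω×(Iω) gyroscopic = (-0.0770, -0.0112, 0.0264)
α = I⁻¹(τ − ω×Iω) = (1.6417, -2.4800, -0.7900)
ω' = ω + α·dt = (0.4821, -1.2240, 0.6605)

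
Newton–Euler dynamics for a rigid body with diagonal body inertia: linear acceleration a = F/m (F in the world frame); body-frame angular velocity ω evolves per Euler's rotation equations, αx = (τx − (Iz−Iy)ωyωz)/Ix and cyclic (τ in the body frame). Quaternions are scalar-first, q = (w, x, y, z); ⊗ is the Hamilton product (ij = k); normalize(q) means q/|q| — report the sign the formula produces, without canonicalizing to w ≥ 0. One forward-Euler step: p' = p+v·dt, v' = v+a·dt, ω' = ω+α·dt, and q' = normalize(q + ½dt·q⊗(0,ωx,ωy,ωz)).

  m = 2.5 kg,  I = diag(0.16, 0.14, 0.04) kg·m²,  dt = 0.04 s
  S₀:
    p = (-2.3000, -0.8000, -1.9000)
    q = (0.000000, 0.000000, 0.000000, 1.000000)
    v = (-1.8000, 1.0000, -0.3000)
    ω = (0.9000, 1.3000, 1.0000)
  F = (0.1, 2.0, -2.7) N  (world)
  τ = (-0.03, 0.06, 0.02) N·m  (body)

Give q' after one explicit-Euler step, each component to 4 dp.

q' = (-0.0200, -0.0260, 0.0180, 0.9993)

q⊗(0,ω) = (-1.0000000, -1.3000000, 0.9000000, 0.0000000)
q + ½dt·q⊗(0,ω), renormalized = (-0.0200, -0.0260, 0.0180, 0.9993)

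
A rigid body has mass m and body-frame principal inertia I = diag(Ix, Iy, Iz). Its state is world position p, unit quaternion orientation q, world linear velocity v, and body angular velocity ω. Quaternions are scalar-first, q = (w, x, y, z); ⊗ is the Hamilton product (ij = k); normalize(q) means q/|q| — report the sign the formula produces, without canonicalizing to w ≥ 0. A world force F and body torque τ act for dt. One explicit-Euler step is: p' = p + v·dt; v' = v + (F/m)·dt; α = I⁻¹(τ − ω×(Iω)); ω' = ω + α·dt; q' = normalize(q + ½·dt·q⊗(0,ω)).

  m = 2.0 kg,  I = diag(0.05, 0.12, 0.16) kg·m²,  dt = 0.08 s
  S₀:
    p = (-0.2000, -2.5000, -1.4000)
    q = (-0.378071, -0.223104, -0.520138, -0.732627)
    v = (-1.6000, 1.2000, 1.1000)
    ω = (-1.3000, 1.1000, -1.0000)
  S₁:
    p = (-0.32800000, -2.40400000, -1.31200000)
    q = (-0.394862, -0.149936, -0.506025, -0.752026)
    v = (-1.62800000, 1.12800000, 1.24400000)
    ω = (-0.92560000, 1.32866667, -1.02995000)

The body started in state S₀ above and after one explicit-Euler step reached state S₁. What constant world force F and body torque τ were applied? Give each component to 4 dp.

rate change Δω = (0.37440000, 0.22866667, -0.02995000)
precession coupling = (-0.0440, -0.1430, -0.1001)
applied torque τ = (0.1900, 0.2000, -0.1600)
Δv = v₁−v₀ = (-0.02800000, -0.07200000, 0.14400000)
m·(v₁−v₀)/dt = (-0.7000, -1.8000, 3.6000)

F = (-0.7000, -1.8000, 3.6000)
τ = (0.1900, 0.2000, -0.1600)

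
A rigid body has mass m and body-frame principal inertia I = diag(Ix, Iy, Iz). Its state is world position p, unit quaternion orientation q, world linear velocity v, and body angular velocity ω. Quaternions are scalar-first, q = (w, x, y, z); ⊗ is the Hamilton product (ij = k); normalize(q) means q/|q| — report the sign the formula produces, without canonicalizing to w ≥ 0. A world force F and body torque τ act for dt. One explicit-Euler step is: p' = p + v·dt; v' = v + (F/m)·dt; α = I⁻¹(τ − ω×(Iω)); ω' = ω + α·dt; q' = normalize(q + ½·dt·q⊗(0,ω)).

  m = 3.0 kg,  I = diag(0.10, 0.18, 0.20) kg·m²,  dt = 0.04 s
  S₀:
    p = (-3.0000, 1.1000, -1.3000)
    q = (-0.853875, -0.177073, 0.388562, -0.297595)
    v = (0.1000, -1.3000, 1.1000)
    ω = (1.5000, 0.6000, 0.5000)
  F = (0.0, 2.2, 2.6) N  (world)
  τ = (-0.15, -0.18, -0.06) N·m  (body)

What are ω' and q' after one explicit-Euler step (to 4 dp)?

α = I⁻¹(τ − ω×Iω) = (-1.5600, -0.5833, -0.6600)
ω + α·dt = (1.4376, 0.5767, 0.4736)
Hamilton product q⊗(0,ω) = (0.1812698, -0.9079745, -0.8701810, -1.1160243)
q' = normalize(q + ½dt·q⊗(0,ω)) = (-0.8498, -0.1951, 0.3709, -0.3197)

ω' = (1.4376, 0.5767, 0.4736)
q' = (-0.8498, -0.1951, 0.3709, -0.3197)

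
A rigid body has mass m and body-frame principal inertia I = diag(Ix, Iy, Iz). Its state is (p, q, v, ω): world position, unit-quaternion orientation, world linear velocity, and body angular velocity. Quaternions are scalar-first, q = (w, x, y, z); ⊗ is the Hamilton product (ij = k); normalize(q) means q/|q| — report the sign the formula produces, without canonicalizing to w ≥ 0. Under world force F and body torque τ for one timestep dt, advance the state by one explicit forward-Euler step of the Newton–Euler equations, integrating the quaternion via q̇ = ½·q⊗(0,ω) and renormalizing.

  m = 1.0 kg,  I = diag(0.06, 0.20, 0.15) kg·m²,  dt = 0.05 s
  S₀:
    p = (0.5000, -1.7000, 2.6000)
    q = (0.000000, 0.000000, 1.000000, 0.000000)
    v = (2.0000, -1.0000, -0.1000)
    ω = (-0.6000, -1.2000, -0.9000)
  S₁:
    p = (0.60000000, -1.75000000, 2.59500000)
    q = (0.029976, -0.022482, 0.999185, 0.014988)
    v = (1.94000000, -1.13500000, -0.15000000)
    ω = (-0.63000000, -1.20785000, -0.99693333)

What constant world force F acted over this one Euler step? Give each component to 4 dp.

Δv = v₁−v₀ = (-0.06000000, -0.13500000, -0.05000000)
F = m·Δv/dt = (-1.2000, -2.7000, -1.0000)

F = (-1.2000, -2.7000, -1.0000)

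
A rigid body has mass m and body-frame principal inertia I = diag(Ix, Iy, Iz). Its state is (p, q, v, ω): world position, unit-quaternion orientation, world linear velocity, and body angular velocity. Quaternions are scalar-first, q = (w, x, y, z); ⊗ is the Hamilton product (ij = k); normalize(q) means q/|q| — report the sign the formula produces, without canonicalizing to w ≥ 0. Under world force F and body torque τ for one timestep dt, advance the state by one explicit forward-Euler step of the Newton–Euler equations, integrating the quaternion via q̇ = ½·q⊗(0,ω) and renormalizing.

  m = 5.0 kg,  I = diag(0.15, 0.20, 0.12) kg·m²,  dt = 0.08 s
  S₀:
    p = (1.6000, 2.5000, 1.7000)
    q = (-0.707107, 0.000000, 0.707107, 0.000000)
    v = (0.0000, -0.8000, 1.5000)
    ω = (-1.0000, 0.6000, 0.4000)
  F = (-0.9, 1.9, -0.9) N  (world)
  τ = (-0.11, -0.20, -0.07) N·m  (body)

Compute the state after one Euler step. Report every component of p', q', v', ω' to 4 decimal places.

precession coupling ω×(Iω) = (-0.0192, -0.0120, -0.0300)
angular accel α = (-0.6053, -0.9400, -0.3333)
ω + α·dt = (-1.0484, 0.5248, 0.3733)
2q̇ = q⊗(0,ω) = (-0.4242642, 0.9899498, -0.4242642, 0.4242642)
q + ½dt·q⊗(0,ω), renormalized = (-0.7232, 0.0395, 0.6893, 0.0169)
linear accel F/m = (-0.1800, 0.3800, -0.1800)
new position p' = (1.6000, 2.4360, 1.8200)
new velocity v' = (-0.0144, -0.7696, 1.4856)

p' = (1.6000, 2.4360, 1.8200)
q' = (-0.7232, 0.0395, 0.6893, 0.0169)
v' = (-0.0144, -0.7696, 1.4856)
ω' = (-1.0484, 0.5248, 0.3733)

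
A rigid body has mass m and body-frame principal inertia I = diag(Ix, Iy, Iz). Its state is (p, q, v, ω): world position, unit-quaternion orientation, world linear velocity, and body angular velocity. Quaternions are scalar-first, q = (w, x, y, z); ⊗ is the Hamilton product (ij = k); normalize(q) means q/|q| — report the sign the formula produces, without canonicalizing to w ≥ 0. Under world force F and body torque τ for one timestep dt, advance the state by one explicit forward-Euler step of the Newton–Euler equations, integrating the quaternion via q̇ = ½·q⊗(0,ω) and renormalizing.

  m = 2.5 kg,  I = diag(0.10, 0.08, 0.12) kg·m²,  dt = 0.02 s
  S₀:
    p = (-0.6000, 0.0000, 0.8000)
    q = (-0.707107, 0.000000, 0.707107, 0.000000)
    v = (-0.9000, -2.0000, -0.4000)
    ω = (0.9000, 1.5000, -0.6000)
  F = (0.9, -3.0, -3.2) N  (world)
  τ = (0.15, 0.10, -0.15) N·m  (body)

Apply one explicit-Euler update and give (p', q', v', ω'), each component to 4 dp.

ω×(Iω) gyroscopic = (-0.0360, 0.0108, -0.0270)
angular accel α = (1.8600, 1.1150, -1.0250)
ω' = ω + α·dt = (0.9372, 1.5223, -0.6205)
2q̇ = q⊗(0,ω) = (-1.0606605, -1.0606605, -1.0606605, -0.2121321)
q' = normalize(q + ½dt·q⊗(0,ω)) = (-0.7176, -0.0106, 0.6964, -0.0021)
p + v·dt = (-0.6180, -0.0400, 0.7920)
new velocity v' = (-0.8928, -2.0240, -0.4256)

p' = (-0.6180, -0.0400, 0.7920)
q' = (-0.7176, -0.0106, 0.6964, -0.0021)
v' = (-0.8928, -2.0240, -0.4256)
ω' = (0.9372, 1.5223, -0.6205)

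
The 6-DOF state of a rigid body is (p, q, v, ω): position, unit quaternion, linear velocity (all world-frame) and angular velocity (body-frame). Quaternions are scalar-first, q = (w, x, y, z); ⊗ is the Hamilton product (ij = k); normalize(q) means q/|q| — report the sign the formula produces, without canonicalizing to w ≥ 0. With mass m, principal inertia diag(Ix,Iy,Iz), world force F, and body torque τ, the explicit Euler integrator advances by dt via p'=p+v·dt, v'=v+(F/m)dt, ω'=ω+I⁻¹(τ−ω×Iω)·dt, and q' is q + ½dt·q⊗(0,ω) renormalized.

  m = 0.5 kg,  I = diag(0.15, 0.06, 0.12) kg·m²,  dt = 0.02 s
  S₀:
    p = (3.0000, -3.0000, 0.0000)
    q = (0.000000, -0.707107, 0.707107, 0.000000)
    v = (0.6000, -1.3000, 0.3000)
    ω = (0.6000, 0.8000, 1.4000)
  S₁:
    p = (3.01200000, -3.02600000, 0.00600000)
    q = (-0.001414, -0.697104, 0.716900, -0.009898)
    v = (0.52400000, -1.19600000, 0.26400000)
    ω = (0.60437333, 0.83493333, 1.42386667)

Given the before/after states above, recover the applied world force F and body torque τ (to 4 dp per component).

F = (-1.9000, 2.6000, -0.9000)
τ = (0.1000, 0.1300, 0.1000)

Δω = ω₁−ω₀ = (0.00437333, 0.03493333, 0.02386667)
gyro term ω₀×Iω₀ = (0.0672, 0.0252, -0.0432)
τ = I·(Δω/dt) + ω₀×(Iω₀) = (0.1000, 0.1300, 0.1000)
velocity change Δv = (-0.07600000, 0.10400000, -0.03600000)
applied force F = (-1.9000, 2.6000, -0.9000)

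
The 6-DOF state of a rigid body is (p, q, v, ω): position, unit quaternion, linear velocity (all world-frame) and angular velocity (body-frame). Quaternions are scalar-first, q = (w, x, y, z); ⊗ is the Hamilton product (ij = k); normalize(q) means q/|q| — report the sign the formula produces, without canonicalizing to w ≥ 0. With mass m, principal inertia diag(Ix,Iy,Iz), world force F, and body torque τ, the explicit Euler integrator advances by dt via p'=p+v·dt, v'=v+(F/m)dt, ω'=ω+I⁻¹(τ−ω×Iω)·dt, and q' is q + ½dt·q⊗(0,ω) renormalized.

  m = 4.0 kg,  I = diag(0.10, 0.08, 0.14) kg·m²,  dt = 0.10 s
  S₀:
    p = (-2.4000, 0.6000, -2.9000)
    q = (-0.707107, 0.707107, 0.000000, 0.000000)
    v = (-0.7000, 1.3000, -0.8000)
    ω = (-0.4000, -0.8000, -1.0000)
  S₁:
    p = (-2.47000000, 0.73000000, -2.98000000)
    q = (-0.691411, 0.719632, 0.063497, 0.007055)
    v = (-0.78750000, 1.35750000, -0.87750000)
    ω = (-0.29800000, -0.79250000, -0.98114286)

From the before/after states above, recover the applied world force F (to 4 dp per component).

velocity change Δv = (-0.08750000, 0.05750000, -0.07750000)
F = m·Δv/dt = (-3.5000, 2.3000, -3.1000)

F = (-3.5000, 2.3000, -3.1000)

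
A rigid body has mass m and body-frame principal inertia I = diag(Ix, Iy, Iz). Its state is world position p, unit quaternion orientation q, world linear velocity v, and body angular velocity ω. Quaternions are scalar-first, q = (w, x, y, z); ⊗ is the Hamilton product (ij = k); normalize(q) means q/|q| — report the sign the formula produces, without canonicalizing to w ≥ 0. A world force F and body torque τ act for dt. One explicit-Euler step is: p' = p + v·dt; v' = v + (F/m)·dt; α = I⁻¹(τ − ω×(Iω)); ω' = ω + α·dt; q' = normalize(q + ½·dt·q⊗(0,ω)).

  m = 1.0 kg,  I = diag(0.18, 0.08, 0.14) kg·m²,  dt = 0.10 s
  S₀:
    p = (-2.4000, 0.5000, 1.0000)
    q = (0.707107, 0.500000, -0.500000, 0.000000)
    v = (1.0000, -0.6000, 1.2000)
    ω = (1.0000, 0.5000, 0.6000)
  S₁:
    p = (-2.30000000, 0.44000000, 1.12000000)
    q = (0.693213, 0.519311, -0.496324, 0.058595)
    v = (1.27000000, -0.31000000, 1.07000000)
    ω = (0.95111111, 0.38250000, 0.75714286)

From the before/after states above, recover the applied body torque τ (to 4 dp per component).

ω₁ − ω₀ = (-0.04888889, -0.11750000, 0.15714286)
applied torque τ = (-0.0700, -0.0700, 0.1700)

τ = (-0.0700, -0.0700, 0.1700)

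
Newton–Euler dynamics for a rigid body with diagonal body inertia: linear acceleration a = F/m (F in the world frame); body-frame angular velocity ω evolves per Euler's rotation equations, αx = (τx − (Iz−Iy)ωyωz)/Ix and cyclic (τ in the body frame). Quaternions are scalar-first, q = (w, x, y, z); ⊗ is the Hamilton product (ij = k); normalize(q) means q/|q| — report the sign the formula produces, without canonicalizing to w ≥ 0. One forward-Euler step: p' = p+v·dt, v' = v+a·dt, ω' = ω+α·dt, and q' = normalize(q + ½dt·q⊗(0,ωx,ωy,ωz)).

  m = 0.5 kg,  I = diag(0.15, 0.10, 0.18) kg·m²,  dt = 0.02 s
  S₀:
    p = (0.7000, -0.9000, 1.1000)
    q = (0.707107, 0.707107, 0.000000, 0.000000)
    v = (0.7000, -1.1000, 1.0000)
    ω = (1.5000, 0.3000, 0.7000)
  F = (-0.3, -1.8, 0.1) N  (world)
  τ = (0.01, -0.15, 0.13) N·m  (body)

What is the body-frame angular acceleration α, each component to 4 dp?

precession coupling ω×(Iω) = (0.0168, -0.0315, -0.0225)
(τ − ω×Iω)/I = (-0.0453, -1.1850, 0.8472)

α = (-0.0453, -1.1850, 0.8472)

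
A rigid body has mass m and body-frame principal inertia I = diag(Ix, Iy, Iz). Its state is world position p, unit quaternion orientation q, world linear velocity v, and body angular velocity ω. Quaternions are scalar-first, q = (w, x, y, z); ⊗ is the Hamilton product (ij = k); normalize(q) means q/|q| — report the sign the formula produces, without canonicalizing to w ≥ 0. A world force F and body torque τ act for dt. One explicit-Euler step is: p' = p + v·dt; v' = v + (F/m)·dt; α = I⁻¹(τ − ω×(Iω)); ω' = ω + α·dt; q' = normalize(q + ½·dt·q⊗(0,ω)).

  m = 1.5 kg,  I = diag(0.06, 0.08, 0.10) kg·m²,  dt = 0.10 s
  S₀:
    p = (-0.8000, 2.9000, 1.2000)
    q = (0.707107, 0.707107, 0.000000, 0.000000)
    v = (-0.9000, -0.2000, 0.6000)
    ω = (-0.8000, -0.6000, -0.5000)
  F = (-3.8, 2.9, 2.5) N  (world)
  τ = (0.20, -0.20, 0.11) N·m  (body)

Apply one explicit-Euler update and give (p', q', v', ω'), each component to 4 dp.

p' = (-0.8900, 2.8800, 1.2600)
q' = (0.7342, 0.6778, -0.0035, -0.0388)
v' = (-1.1533, -0.0067, 0.7667)
ω' = (-0.4767, -0.8300, -0.3996)

new position p' = (-0.8900, 2.8800, 1.2600)
new velocity v' = (-1.1533, -0.0067, 0.7667)
ω×(Iω) gyroscopic = (0.0060, -0.0160, 0.0096)
(τ − ω×Iω)/I = (3.2333, -2.3000, 1.0040)
new body rate ω' = (-0.4767, -0.8300, -0.3996)
2q̇ = q⊗(0,ω) = (0.5656856, -0.5656856, -0.0707107, -0.7778177)
q + ½dt·q⊗(0,ω), renormalized = (0.7342, 0.6778, -0.0035, -0.0388)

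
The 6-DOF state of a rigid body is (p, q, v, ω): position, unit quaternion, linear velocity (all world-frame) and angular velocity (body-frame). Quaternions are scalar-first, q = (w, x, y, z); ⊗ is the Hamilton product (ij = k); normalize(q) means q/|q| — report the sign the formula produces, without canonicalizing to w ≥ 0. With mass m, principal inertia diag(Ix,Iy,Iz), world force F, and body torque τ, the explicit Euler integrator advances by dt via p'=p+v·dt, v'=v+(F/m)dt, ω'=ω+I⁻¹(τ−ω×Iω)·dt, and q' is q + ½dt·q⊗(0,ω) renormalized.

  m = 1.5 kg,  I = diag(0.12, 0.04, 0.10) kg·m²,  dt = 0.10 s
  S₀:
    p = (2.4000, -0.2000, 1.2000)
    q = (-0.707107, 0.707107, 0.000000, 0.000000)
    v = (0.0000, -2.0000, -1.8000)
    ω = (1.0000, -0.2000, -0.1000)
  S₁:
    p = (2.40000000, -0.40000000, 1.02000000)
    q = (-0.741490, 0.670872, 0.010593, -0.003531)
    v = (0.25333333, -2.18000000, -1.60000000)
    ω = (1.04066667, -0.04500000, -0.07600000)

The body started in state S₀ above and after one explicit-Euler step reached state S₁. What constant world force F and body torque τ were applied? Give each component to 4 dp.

ω₁ − ω₀ = (0.04066667, 0.15500000, 0.02400000)
precession coupling = (0.0012, -0.0020, 0.0160)
applied torque τ = (0.0500, 0.0600, 0.0400)
velocity change Δv = (0.25333333, -0.18000000, 0.20000000)
applied force F = (3.8000, -2.7000, 3.0000)

F = (3.8000, -2.7000, 3.0000)
τ = (0.0500, 0.0600, 0.0400)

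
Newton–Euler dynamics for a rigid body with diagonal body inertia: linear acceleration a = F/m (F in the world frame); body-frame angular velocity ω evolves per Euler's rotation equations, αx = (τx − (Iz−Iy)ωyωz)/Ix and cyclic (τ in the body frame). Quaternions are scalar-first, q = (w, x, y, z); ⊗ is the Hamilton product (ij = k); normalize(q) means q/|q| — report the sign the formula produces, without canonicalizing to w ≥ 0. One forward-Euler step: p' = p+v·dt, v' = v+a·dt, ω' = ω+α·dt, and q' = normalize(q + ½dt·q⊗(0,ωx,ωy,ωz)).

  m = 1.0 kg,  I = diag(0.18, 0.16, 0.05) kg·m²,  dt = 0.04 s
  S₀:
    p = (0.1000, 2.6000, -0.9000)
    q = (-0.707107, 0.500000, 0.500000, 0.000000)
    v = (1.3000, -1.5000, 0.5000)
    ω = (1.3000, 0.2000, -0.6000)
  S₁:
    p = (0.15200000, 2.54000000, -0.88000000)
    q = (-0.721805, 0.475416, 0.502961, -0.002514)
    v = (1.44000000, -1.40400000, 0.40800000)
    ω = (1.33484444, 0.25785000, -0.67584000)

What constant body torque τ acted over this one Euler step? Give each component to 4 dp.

rate change Δω = (0.03484444, 0.05785000, -0.07584000)
gyro term ω₀×Iω₀ = (0.0132, -0.1014, -0.0052)
applied torque τ = (0.1700, 0.1300, -0.1000)

τ = (0.1700, 0.1300, -0.1000)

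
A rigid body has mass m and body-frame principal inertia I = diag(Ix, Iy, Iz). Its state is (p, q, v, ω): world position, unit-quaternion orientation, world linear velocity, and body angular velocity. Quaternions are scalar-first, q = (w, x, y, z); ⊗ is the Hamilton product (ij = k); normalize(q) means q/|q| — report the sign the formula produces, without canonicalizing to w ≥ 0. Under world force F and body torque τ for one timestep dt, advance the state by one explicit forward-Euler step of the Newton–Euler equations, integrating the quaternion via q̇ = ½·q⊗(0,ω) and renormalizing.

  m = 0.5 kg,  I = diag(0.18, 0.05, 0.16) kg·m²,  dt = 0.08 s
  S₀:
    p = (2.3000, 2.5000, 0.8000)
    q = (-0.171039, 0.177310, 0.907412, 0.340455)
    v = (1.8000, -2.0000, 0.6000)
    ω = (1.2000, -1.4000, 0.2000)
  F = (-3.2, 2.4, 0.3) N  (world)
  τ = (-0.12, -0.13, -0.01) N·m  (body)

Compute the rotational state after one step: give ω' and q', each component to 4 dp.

ω' = (1.1604, -1.6157, 0.0858)
q' = (-0.1311, 0.1949, 0.9294, 0.2848)

angular accel α = (-0.4956, -2.6960, -1.4275)
new body rate ω' = (1.1604, -1.6157, 0.0858)
Hamilton product q⊗(0,ω) = (0.9895138, 0.4528726, 0.6125386, -1.3713362)
q' = normalize(q + ½dt·q⊗(0,ω)) = (-0.1311, 0.1949, 0.9294, 0.2848)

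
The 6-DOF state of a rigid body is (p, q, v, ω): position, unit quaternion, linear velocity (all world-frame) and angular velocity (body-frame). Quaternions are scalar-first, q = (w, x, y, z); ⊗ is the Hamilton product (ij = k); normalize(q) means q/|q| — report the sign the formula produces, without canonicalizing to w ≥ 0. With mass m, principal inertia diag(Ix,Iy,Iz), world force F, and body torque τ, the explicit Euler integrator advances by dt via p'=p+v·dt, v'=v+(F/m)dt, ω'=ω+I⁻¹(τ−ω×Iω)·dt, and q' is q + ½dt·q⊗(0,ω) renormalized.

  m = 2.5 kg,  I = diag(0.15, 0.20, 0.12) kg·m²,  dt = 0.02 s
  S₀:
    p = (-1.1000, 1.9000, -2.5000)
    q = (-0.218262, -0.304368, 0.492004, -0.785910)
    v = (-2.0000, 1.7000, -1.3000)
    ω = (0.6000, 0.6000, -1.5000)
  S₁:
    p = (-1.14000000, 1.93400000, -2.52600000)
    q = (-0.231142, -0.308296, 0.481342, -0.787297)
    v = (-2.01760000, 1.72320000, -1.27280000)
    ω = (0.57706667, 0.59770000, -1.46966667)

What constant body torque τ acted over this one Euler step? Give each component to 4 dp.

τ = (-0.1000, -0.0500, 0.2000)

Δω = ω₁−ω₀ = (-0.02293333, -0.00230000, 0.03033333)
applied torque τ = (-0.1000, -0.0500, 0.2000)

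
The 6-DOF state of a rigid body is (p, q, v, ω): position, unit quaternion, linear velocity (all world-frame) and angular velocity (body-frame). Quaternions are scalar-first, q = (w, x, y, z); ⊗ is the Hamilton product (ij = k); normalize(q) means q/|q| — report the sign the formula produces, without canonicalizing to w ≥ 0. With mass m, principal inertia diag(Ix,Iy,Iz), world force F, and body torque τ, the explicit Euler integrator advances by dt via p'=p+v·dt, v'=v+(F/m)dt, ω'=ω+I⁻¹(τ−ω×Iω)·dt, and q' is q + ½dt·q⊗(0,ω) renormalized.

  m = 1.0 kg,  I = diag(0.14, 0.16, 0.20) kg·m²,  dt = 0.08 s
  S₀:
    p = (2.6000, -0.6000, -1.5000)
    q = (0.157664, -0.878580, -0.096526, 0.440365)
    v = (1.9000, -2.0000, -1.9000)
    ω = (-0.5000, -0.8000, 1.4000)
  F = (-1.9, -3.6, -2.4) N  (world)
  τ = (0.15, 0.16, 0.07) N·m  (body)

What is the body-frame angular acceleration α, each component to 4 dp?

α = (1.3914, 0.7375, 0.3100)

precession coupling ω×(Iω) = (-0.0448, 0.0420, 0.0080)
α = I⁻¹(τ − ω×Iω) = (1.3914, 0.7375, 0.3100)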